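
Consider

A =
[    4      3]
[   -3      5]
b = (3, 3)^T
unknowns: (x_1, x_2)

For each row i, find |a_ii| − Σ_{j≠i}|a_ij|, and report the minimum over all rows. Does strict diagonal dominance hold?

row 1: |4| − (3) = 1
row 2: |5| − (3) = 2
minimum over rows = 1 → strictly diagonally dominant (convergence guaranteed)

1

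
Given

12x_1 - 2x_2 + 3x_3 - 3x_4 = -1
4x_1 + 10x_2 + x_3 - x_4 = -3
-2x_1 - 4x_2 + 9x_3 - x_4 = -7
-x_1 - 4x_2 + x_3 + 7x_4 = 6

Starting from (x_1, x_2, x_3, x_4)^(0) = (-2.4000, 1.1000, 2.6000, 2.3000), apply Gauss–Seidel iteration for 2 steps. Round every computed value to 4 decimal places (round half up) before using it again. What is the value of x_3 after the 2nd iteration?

Iteration 1:
  x_1 = (-1 - (-2)·1.1000 - (3)·2.6000 - (-3)·2.3000) / (12) = 0.0250
  x_2 = (-3 - (4)·0.0250 - (1)·2.6000 - (-1)·2.3000) / (10) = -0.3400
  x_3 = (-7 - (-2)·0.0250 - (-4)·-0.3400 - (-1)·2.3000) / (9) = -0.6678
  x_4 = (6 - (-1)·0.0250 - (-4)·-0.3400 - (1)·-0.6678) / (7) = 0.7618
Iteration 2:
  x_1 = (-1 - (-2)·-0.3400 - (3)·-0.6678 - (-3)·0.7618) / (12) = 0.2174
  x_2 = (-3 - (4)·0.2174 - (1)·-0.6678 - (-1)·0.7618) / (10) = -0.2440
  x_3 = (-7 - (-2)·0.2174 - (-4)·-0.2440 - (-1)·0.7618) / (9) = -0.7533
  x_4 = (6 - (-1)·0.2174 - (-4)·-0.2440 - (1)·-0.7533) / (7) = 0.8564

-0.7533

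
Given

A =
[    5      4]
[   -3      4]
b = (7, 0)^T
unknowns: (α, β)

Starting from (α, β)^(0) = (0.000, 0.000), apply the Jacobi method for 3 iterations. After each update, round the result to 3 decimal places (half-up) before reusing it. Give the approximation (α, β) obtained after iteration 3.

(0.560, 1.050)

Iteration 1:
  α = (7 - (4)·0.000) / (5) = 1.400
  β = (0 - (-3)·0.000) / (4) = 0.000
Iteration 2:
  α = (7 - (4)·0.000) / (5) = 1.400
  β = (0 - (-3)·1.400) / (4) = 1.050
Iteration 3:
  α = (7 - (4)·1.050) / (5) = 0.560
  β = (0 - (-3)·1.400) / (4) = 1.050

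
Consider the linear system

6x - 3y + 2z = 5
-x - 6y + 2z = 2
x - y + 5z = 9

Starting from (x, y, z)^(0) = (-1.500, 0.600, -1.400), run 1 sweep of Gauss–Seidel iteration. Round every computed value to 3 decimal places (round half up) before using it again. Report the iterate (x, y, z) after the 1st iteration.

(1.600, -1.067, 1.267)

Iteration 1:
  x = (5 - (-3)·0.600 - (2)·-1.400) / (6) = 1.600
  y = (2 - (-1)·1.600 - (2)·-1.400) / (-6) = -1.067
  z = (9 - (1)·1.600 - (-1)·-1.067) / (5) = 1.267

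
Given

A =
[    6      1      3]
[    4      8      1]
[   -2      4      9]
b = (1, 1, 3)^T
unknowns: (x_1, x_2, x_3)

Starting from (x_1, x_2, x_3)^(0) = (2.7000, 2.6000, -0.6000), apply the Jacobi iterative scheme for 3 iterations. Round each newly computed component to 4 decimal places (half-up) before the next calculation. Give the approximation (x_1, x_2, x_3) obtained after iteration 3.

Iteration 1:
  x_1 = (1 - (1)·2.6000 - (3)·-0.6000) / (6) = 0.0333
  x_2 = (1 - (4)·2.7000 - (1)·-0.6000) / (8) = -1.1500
  x_3 = (3 - (-2)·2.7000 - (4)·2.6000) / (9) = -0.2222
Iteration 2:
  x_1 = (1 - (1)·-1.1500 - (3)·-0.2222) / (6) = 0.4694
  x_2 = (1 - (4)·0.0333 - (1)·-0.2222) / (8) = 0.1361
  x_3 = (3 - (-2)·0.0333 - (4)·-1.1500) / (9) = 0.8518
Iteration 3:
  x_1 = (1 - (1)·0.1361 - (3)·0.8518) / (6) = -0.2819
  x_2 = (1 - (4)·0.4694 - (1)·0.8518) / (8) = -0.2162
  x_3 = (3 - (-2)·0.4694 - (4)·0.1361) / (9) = 0.3772

(-0.2819, -0.2162, 0.3772)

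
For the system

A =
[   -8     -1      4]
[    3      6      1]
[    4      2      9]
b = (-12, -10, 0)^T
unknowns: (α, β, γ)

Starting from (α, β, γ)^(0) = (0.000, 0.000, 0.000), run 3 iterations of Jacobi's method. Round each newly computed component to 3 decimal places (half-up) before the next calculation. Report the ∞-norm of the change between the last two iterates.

0.074

Iteration 1:
  α = (-12 - (-1)·0.000 - (4)·0.000) / (-8) = 1.500
  β = (-10 - (3)·0.000 - (1)·0.000) / (6) = -1.667
  γ = (0 - (4)·0.000 - (2)·0.000) / (9) = 0.000
Iteration 2:
  α = (-12 - (-1)·-1.667 - (4)·0.000) / (-8) = 1.708
  β = (-10 - (3)·1.500 - (1)·0.000) / (6) = -2.417
  γ = (0 - (4)·1.500 - (2)·-1.667) / (9) = -0.296
Iteration 3:
  α = (-12 - (-1)·-2.417 - (4)·-0.296) / (-8) = 1.654
  β = (-10 - (3)·1.708 - (1)·-0.296) / (6) = -2.471
  γ = (0 - (4)·1.708 - (2)·-2.417) / (9) = -0.222
Change: (-0.054, -0.054, 0.074) → max |·| = 0.074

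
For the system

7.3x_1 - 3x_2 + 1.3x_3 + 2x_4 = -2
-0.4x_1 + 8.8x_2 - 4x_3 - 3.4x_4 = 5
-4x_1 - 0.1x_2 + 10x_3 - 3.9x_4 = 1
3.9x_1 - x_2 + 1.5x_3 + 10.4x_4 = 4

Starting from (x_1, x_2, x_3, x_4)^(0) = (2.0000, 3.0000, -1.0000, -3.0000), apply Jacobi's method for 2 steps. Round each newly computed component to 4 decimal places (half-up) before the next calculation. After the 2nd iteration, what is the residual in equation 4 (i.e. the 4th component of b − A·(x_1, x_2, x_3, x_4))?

9.9609

Iteration 1:
  x_1 = (-2 - (-3)·3.0000 - (1.3)·-1.0000 - (2)·-3.0000) / (7.3) = 1.9589
  x_2 = (5 - (-0.4)·2.0000 - (-4)·-1.0000 - (-3.4)·-3.0000) / (8.8) = -0.9545
  x_3 = (1 - (-4)·2.0000 - (-0.1)·3.0000 - (-3.9)·-3.0000) / (10) = -0.2400
  x_4 = (4 - (3.9)·2.0000 - (-1)·3.0000 - (1.5)·-1.0000) / (10.4) = 0.0673
Iteration 2:
  x_1 = (-2 - (-3)·-0.9545 - (1.3)·-0.2400 - (2)·0.0673) / (7.3) = -0.6419
  x_2 = (5 - (-0.4)·1.9589 - (-4)·-0.2400 - (-3.4)·0.0673) / (8.8) = 0.5741
  x_3 = (1 - (-4)·1.9589 - (-0.1)·-0.9545 - (-3.9)·0.0673) / (10) = 0.9003
  x_4 = (4 - (3.9)·1.9589 - (-1)·-0.9545 - (1.5)·-0.2400) / (10.4) = -0.4071
Residual b − A·x = (4.0520, 1.9082, -12.1009, 9.9609)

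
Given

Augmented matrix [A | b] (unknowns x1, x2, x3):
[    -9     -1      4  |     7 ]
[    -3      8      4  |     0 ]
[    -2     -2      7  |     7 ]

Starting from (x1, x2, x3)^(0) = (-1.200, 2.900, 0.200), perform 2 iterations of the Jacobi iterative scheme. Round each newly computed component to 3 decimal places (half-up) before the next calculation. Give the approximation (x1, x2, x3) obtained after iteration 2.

Iteration 1:
  x1 = (7 - (-1)·2.900 - (4)·0.200) / (-9) = -1.011
  x2 = (0 - (-3)·-1.200 - (4)·0.200) / (8) = -0.550
  x3 = (7 - (-2)·-1.200 - (-2)·2.900) / (7) = 1.486
Iteration 2:
  x1 = (7 - (-1)·-0.550 - (4)·1.486) / (-9) = -0.056
  x2 = (0 - (-3)·-1.011 - (4)·1.486) / (8) = -1.122
  x3 = (7 - (-2)·-1.011 - (-2)·-0.550) / (7) = 0.554

(-0.056, -1.122, 0.554)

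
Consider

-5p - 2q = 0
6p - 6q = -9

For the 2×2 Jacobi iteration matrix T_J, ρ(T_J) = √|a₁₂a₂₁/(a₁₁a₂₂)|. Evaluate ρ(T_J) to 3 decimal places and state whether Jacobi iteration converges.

0.632

a₁₂a₂₁/(a₁₁a₂₂) = (-2)·(6) / ((-5)·(-6)) = -0.400000
ρ = √|-0.400000| = √0.400000 = 0.632
ρ < 1, so Jacobi converges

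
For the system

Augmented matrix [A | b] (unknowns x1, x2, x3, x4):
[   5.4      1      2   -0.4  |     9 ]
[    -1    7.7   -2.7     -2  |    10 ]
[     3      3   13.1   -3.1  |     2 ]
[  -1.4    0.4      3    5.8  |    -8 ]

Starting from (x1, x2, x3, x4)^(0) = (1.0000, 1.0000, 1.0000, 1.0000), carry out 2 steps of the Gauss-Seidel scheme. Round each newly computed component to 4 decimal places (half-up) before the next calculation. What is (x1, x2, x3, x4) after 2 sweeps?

Iteration 1:
  x1 = (9 - (1)·1.0000 - (2)·1.0000 - (-0.4)·1.0000) / (5.4) = 1.1852
  x2 = (10 - (-1)·1.1852 - (-2.7)·1.0000 - (-2)·1.0000) / (7.7) = 2.0630
  x3 = (2 - (3)·1.1852 - (3)·2.0630 - (-3.1)·1.0000) / (13.1) = -0.3545
  x4 = (-8 - (-1.4)·1.1852 - (0.4)·2.0630 - (3)·-0.3545) / (5.8) = -1.0521
Iteration 2:
  x1 = (9 - (1)·2.0630 - (2)·-0.3545 - (-0.4)·-1.0521) / (5.4) = 1.3380
  x2 = (10 - (-1)·1.3380 - (-2.7)·-0.3545 - (-2)·-1.0521) / (7.7) = 1.0749
  x3 = (2 - (3)·1.3380 - (3)·1.0749 - (-3.1)·-1.0521) / (13.1) = -0.6489
  x4 = (-8 - (-1.4)·1.3380 - (0.4)·1.0749 - (3)·-0.6489) / (5.8) = -0.7948

(1.3380, 1.0749, -0.6489, -0.7948)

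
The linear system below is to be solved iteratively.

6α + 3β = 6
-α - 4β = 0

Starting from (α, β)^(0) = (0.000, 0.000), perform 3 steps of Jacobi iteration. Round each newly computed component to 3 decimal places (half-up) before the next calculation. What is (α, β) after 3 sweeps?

(1.125, -0.250)

Iteration 1:
  α = (6 - (3)·0.000) / (6) = 1.000
  β = (0 - (-1)·0.000) / (-4) = 0.000
Iteration 2:
  α = (6 - (3)·0.000) / (6) = 1.000
  β = (0 - (-1)·1.000) / (-4) = -0.250
Iteration 3:
  α = (6 - (3)·-0.250) / (6) = 1.125
  β = (0 - (-1)·1.000) / (-4) = -0.250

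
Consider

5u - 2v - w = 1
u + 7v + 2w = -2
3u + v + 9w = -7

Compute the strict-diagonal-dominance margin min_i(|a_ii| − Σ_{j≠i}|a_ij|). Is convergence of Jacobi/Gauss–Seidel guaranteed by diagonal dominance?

2

row 1: |5| − (2+1) = 2
row 2: |7| − (1+2) = 4
row 3: |9| − (3+1) = 5
minimum over rows = 2 → strictly diagonally dominant (convergence guaranteed)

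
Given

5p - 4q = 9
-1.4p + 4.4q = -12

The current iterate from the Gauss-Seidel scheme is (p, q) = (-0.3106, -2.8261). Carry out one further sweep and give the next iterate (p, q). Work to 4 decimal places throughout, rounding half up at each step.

One sweep:
  p = (9 - (-4)·-2.8261) / (5) = -0.4609
  q = (-12 - (-1.4)·-0.4609) / (4.4) = -2.8739

(-0.4609, -2.8739)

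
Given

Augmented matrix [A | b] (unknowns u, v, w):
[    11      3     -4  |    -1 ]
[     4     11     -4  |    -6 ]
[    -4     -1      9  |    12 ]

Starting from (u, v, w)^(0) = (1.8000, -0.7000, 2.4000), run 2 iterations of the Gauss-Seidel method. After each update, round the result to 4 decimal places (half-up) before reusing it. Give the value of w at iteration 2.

Iteration 1:
  u = (-1 - (3)·-0.7000 - (-4)·2.4000) / (11) = 0.9727
  v = (-6 - (4)·0.9727 - (-4)·2.4000) / (11) = -0.0264
  w = (12 - (-4)·0.9727 - (-1)·-0.0264) / (9) = 1.7627
Iteration 2:
  u = (-1 - (3)·-0.0264 - (-4)·1.7627) / (11) = 0.5573
  v = (-6 - (4)·0.5573 - (-4)·1.7627) / (11) = -0.1071
  w = (12 - (-4)·0.5573 - (-1)·-0.1071) / (9) = 1.5691

1.5691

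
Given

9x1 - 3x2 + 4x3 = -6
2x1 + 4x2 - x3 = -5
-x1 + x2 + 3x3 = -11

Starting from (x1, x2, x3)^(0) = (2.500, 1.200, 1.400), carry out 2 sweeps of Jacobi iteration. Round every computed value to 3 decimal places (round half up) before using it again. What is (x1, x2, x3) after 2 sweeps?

Iteration 1:
  x1 = (-6 - (-3)·1.200 - (4)·1.400) / (9) = -0.889
  x2 = (-5 - (2)·2.500 - (-1)·1.400) / (4) = -2.150
  x3 = (-11 - (-1)·2.500 - (1)·1.200) / (3) = -3.233
Iteration 2:
  x1 = (-6 - (-3)·-2.150 - (4)·-3.233) / (9) = 0.054
  x2 = (-5 - (2)·-0.889 - (-1)·-3.233) / (4) = -1.614
  x3 = (-11 - (-1)·-0.889 - (1)·-2.150) / (3) = -3.246

(0.054, -1.614, -3.246)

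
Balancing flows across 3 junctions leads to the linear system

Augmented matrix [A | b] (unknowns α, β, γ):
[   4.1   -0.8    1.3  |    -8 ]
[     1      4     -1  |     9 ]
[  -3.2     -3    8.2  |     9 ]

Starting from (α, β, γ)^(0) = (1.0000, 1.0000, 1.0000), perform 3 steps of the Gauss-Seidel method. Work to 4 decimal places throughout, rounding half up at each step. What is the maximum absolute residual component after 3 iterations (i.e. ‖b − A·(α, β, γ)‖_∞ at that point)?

0.0277

Iteration 1:
  α = (-8 - (-0.8)·1.0000 - (1.3)·1.0000) / (4.1) = -2.0732
  β = (9 - (1)·-2.0732 - (-1)·1.0000) / (4) = 3.0183
  γ = (9 - (-3.2)·-2.0732 - (-3)·3.0183) / (8.2) = 1.3928
Iteration 2:
  α = (-8 - (-0.8)·3.0183 - (1.3)·1.3928) / (4.1) = -1.8039
  β = (9 - (1)·-1.8039 - (-1)·1.3928) / (4) = 3.0492
  γ = (9 - (-3.2)·-1.8039 - (-3)·3.0492) / (8.2) = 1.5092
Iteration 3:
  α = (-8 - (-0.8)·3.0492 - (1.3)·1.5092) / (4.1) = -1.8348
  β = (9 - (1)·-1.8348 - (-1)·1.5092) / (4) = 3.0860
  γ = (9 - (-3.2)·-1.8348 - (-3)·3.0860) / (8.2) = 1.5106
Residual b − A·x = (0.0277, 0.0014, -0.0003); ∞-norm = 0.0277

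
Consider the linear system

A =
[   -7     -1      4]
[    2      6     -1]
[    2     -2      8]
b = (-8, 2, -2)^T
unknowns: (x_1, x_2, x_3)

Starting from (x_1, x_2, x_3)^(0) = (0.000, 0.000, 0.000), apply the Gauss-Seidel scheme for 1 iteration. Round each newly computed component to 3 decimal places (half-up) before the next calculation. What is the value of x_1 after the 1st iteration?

Iteration 1:
  x_1 = (-8 - (-1)·0.000 - (4)·0.000) / (-7) = 1.143
  x_2 = (2 - (2)·1.143 - (-1)·0.000) / (6) = -0.048
  x_3 = (-2 - (2)·1.143 - (-2)·-0.048) / (8) = -0.548

1.143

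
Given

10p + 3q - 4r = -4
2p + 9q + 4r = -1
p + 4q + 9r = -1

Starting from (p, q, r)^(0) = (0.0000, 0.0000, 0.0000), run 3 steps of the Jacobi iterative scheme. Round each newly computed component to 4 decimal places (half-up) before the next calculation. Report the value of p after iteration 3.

-0.4151

Iteration 1:
  p = (-4 - (3)·0.0000 - (-4)·0.0000) / (10) = -0.4000
  q = (-1 - (2)·0.0000 - (4)·0.0000) / (9) = -0.1111
  r = (-1 - (1)·0.0000 - (4)·0.0000) / (9) = -0.1111
Iteration 2:
  p = (-4 - (3)·-0.1111 - (-4)·-0.1111) / (10) = -0.4111
  q = (-1 - (2)·-0.4000 - (4)·-0.1111) / (9) = 0.0272
  r = (-1 - (1)·-0.4000 - (4)·-0.1111) / (9) = -0.0173
Iteration 3:
  p = (-4 - (3)·0.0272 - (-4)·-0.0173) / (10) = -0.4151
  q = (-1 - (2)·-0.4111 - (4)·-0.0173) / (9) = -0.0121
  r = (-1 - (1)·-0.4111 - (4)·0.0272) / (9) = -0.0775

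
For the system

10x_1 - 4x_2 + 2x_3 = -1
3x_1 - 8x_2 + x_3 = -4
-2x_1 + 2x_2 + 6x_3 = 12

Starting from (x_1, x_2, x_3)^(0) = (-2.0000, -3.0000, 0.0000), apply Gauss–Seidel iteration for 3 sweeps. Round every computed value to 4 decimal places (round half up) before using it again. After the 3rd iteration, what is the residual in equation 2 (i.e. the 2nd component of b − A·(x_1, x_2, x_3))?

-0.0343

Iteration 1:
  x_1 = (-1 - (-4)·-3.0000 - (2)·0.0000) / (10) = -1.3000
  x_2 = (-4 - (3)·-1.3000 - (1)·0.0000) / (-8) = 0.0125
  x_3 = (12 - (-2)·-1.3000 - (2)·0.0125) / (6) = 1.5625
Iteration 2:
  x_1 = (-1 - (-4)·0.0125 - (2)·1.5625) / (10) = -0.4075
  x_2 = (-4 - (3)·-0.4075 - (1)·1.5625) / (-8) = 0.5425
  x_3 = (12 - (-2)·-0.4075 - (2)·0.5425) / (6) = 1.6833
Iteration 3:
  x_1 = (-1 - (-4)·0.5425 - (2)·1.6833) / (10) = -0.2197
  x_2 = (-4 - (3)·-0.2197 - (1)·1.6833) / (-8) = 0.6280
  x_3 = (12 - (-2)·-0.2197 - (2)·0.6280) / (6) = 1.7174
Residual b − A·x = (0.2742, -0.0343, 0.0002)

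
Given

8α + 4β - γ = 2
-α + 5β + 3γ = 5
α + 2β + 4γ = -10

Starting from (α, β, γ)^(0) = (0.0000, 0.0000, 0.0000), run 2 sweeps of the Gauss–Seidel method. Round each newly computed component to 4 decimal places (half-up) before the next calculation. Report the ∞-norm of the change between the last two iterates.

Iteration 1:
  α = (2 - (4)·0.0000 - (-1)·0.0000) / (8) = 0.2500
  β = (5 - (-1)·0.2500 - (3)·0.0000) / (5) = 1.0500
  γ = (-10 - (1)·0.2500 - (2)·1.0500) / (4) = -3.0875
Iteration 2:
  α = (2 - (4)·1.0500 - (-1)·-3.0875) / (8) = -0.6609
  β = (5 - (-1)·-0.6609 - (3)·-3.0875) / (5) = 2.7203
  γ = (-10 - (1)·-0.6609 - (2)·2.7203) / (4) = -3.6949
Change: (-0.9109, 1.6703, -0.6074) → max |·| = 1.6703

1.6703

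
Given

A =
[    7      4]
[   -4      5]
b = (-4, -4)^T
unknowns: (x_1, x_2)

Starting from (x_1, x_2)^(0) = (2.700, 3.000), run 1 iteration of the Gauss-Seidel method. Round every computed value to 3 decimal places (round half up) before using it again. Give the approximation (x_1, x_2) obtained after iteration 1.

(-2.286, -2.629)

Iteration 1:
  x_1 = (-4 - (4)·3.000) / (7) = -2.286
  x_2 = (-4 - (-4)·-2.286) / (5) = -2.629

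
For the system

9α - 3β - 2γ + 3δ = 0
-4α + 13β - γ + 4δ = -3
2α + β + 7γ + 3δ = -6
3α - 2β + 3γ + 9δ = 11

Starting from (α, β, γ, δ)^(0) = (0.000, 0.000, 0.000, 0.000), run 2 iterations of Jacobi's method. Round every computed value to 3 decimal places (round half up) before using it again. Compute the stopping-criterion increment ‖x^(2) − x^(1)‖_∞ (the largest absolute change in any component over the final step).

Iteration 1:
  α = (0 - (-3)·0.000 - (-2)·0.000 - (3)·0.000) / (9) = 0.000
  β = (-3 - (-4)·0.000 - (-1)·0.000 - (4)·0.000) / (13) = -0.231
  γ = (-6 - (2)·0.000 - (1)·0.000 - (3)·0.000) / (7) = -0.857
  δ = (11 - (3)·0.000 - (-2)·0.000 - (3)·0.000) / (9) = 1.222
Iteration 2:
  α = (0 - (-3)·-0.231 - (-2)·-0.857 - (3)·1.222) / (9) = -0.675
  β = (-3 - (-4)·0.000 - (-1)·-0.857 - (4)·1.222) / (13) = -0.673
  γ = (-6 - (2)·0.000 - (1)·-0.231 - (3)·1.222) / (7) = -1.348
  δ = (11 - (3)·0.000 - (-2)·-0.231 - (3)·-0.857) / (9) = 1.457
Change: (-0.675, -0.442, -0.491, 0.235) → max |·| = 0.675

0.675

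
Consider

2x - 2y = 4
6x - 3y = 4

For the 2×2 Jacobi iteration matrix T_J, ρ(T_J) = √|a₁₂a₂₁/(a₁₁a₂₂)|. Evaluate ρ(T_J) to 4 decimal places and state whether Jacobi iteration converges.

1.4142

a₁₂a₂₁/(a₁₁a₂₂) = (-2)·(6) / ((2)·(-3)) = 2.000000
ρ = √|2.000000| = √2.000000 = 1.4142
ρ > 1, so Jacobi diverges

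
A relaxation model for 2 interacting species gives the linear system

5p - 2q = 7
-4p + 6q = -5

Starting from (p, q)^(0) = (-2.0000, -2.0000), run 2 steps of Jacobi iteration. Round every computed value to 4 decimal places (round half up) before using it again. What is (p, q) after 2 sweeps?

(0.5333, -0.4333)

Iteration 1:
  p = (7 - (-2)·-2.0000) / (5) = 0.6000
  q = (-5 - (-4)·-2.0000) / (6) = -2.1667
Iteration 2:
  p = (7 - (-2)·-2.1667) / (5) = 0.5333
  q = (-5 - (-4)·0.6000) / (6) = -0.4333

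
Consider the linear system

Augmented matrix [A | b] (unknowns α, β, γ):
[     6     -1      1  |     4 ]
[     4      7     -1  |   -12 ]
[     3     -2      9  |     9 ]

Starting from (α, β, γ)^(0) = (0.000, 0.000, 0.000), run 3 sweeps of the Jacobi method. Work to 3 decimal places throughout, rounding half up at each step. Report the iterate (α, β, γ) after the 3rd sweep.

(0.275, -1.780, 0.495)

Iteration 1:
  α = (4 - (-1)·0.000 - (1)·0.000) / (6) = 0.667
  β = (-12 - (4)·0.000 - (-1)·0.000) / (7) = -1.714
  γ = (9 - (3)·0.000 - (-2)·0.000) / (9) = 1.000
Iteration 2:
  α = (4 - (-1)·-1.714 - (1)·1.000) / (6) = 0.214
  β = (-12 - (4)·0.667 - (-1)·1.000) / (7) = -1.953
  γ = (9 - (3)·0.667 - (-2)·-1.714) / (9) = 0.397
Iteration 3:
  α = (4 - (-1)·-1.953 - (1)·0.397) / (6) = 0.275
  β = (-12 - (4)·0.214 - (-1)·0.397) / (7) = -1.780
  γ = (9 - (3)·0.214 - (-2)·-1.953) / (9) = 0.495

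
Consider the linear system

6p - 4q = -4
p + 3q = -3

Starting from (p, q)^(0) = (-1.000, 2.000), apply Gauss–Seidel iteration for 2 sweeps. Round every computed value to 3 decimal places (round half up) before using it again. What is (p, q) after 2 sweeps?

Iteration 1:
  p = (-4 - (-4)·2.000) / (6) = 0.667
  q = (-3 - (1)·0.667) / (3) = -1.222
Iteration 2:
  p = (-4 - (-4)·-1.222) / (6) = -1.481
  q = (-3 - (1)·-1.481) / (3) = -0.506

(-1.481, -0.506)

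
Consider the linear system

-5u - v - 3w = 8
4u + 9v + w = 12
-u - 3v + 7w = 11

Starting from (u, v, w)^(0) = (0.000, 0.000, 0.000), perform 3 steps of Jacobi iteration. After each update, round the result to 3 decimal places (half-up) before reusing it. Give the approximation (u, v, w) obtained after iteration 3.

Iteration 1:
  u = (8 - (-1)·0.000 - (-3)·0.000) / (-5) = -1.600
  v = (12 - (4)·0.000 - (1)·0.000) / (9) = 1.333
  w = (11 - (-1)·0.000 - (-3)·0.000) / (7) = 1.571
Iteration 2:
  u = (8 - (-1)·1.333 - (-3)·1.571) / (-5) = -2.809
  v = (12 - (4)·-1.600 - (1)·1.571) / (9) = 1.870
  w = (11 - (-1)·-1.600 - (-3)·1.333) / (7) = 1.914
Iteration 3:
  u = (8 - (-1)·1.870 - (-3)·1.914) / (-5) = -3.122
  v = (12 - (4)·-2.809 - (1)·1.914) / (9) = 2.369
  w = (11 - (-1)·-2.809 - (-3)·1.870) / (7) = 1.972

(-3.122, 2.369, 1.972)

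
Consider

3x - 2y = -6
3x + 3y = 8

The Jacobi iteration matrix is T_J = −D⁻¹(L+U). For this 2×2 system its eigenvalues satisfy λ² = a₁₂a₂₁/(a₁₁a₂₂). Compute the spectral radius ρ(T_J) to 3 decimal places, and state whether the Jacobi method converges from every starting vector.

a₁₂a₂₁/(a₁₁a₂₂) = (-2)·(3) / ((3)·(3)) = -0.666667
ρ = √|-0.666667| = √0.666667 = 0.816
ρ < 1, so Jacobi converges

0.816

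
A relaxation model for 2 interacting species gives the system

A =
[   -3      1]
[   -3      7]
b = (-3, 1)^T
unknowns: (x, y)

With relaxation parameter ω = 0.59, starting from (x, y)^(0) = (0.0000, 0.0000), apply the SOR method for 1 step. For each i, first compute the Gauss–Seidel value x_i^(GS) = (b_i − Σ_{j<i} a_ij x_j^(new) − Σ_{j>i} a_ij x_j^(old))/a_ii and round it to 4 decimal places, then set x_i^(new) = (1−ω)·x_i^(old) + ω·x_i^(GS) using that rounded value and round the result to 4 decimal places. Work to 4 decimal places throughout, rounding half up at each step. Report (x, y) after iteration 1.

Iteration 1:
  x: GS value = (-3 - (1)·0.0000) / (-3) = 1.0000;  x ← (1−ω)·0.0000 + ω·1.0000 = 0.5900
  y: GS value = (1 - (-3)·0.5900) / (7) = 0.3957;  y ← (1−ω)·0.0000 + ω·0.3957 = 0.2335

(0.5900, 0.2335)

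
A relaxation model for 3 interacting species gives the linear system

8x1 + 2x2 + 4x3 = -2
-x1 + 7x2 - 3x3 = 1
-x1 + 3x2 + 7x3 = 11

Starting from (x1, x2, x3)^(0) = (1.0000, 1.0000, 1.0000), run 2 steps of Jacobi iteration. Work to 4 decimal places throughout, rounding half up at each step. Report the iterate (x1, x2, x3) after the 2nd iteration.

Iteration 1:
  x1 = (-2 - (2)·1.0000 - (4)·1.0000) / (8) = -1.0000
  x2 = (1 - (-1)·1.0000 - (-3)·1.0000) / (7) = 0.7143
  x3 = (11 - (-1)·1.0000 - (3)·1.0000) / (7) = 1.2857
Iteration 2:
  x1 = (-2 - (2)·0.7143 - (4)·1.2857) / (8) = -1.0714
  x2 = (1 - (-1)·-1.0000 - (-3)·1.2857) / (7) = 0.5510
  x3 = (11 - (-1)·-1.0000 - (3)·0.7143) / (7) = 1.1224

(-1.0714, 0.5510, 1.1224)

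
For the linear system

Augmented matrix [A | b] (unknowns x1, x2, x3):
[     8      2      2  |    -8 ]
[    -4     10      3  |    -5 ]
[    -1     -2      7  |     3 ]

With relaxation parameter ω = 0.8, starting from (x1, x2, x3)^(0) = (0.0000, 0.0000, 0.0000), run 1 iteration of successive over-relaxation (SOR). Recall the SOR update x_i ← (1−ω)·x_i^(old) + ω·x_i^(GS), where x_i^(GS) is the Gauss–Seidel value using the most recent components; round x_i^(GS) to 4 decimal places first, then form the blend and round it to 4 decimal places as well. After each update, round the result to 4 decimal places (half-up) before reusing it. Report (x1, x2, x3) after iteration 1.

Iteration 1:
  x1: GS value = (-8 - (2)·0.0000 - (2)·0.0000) / (8) = -1.0000;  x1 ← (1−ω)·0.0000 + ω·-1.0000 = -0.8000
  x2: GS value = (-5 - (-4)·-0.8000 - (3)·0.0000) / (10) = -0.8200;  x2 ← (1−ω)·0.0000 + ω·-0.8200 = -0.6560
  x3: GS value = (3 - (-1)·-0.8000 - (-2)·-0.6560) / (7) = 0.1269;  x3 ← (1−ω)·0.0000 + ω·0.1269 = 0.1015

(-0.8000, -0.6560, 0.1015)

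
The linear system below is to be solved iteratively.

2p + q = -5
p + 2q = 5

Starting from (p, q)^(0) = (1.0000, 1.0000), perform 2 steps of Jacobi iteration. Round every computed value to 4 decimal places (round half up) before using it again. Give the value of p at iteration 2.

Iteration 1:
  p = (-5 - (1)·1.0000) / (2) = -3.0000
  q = (5 - (1)·1.0000) / (2) = 2.0000
Iteration 2:
  p = (-5 - (1)·2.0000) / (2) = -3.5000
  q = (5 - (1)·-3.0000) / (2) = 4.0000

-3.5000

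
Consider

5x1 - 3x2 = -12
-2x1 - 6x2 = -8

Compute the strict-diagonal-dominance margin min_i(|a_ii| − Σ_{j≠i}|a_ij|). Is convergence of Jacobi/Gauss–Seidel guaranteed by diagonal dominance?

2

row 1: |5| − (3) = 2
row 2: |-6| − (2) = 4
minimum over rows = 2 → strictly diagonally dominant (convergence guaranteed)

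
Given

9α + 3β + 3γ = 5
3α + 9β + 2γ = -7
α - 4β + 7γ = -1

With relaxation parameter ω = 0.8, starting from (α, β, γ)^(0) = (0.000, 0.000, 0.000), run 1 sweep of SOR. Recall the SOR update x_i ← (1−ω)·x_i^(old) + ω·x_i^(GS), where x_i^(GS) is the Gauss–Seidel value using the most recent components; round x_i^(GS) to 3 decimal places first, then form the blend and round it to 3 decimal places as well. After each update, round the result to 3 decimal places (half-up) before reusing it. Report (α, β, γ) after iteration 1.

(0.445, -0.741, -0.504)

Iteration 1:
  α: GS value = (5 - (3)·0.000 - (3)·0.000) / (9) = 0.556;  α ← (1−ω)·0.000 + ω·0.556 = 0.445
  β: GS value = (-7 - (3)·0.445 - (2)·0.000) / (9) = -0.926;  β ← (1−ω)·0.000 + ω·-0.926 = -0.741
  γ: GS value = (-1 - (1)·0.445 - (-4)·-0.741) / (7) = -0.630;  γ ← (1−ω)·0.000 + ω·-0.630 = -0.504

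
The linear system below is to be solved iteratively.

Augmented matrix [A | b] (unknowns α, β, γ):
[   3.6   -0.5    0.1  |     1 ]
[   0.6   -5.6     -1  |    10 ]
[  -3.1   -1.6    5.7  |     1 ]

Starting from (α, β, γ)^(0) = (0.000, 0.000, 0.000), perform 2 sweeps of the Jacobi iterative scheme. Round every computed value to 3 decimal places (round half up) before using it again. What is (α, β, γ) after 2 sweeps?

Iteration 1:
  α = (1 - (-0.5)·0.000 - (0.1)·0.000) / (3.6) = 0.278
  β = (10 - (0.6)·0.000 - (-1)·0.000) / (-5.6) = -1.786
  γ = (1 - (-3.1)·0.000 - (-1.6)·0.000) / (5.7) = 0.175
Iteration 2:
  α = (1 - (-0.5)·-1.786 - (0.1)·0.175) / (3.6) = 0.025
  β = (10 - (0.6)·0.278 - (-1)·0.175) / (-5.6) = -1.787
  γ = (1 - (-3.1)·0.278 - (-1.6)·-1.786) / (5.7) = -0.175

(0.025, -1.787, -0.175)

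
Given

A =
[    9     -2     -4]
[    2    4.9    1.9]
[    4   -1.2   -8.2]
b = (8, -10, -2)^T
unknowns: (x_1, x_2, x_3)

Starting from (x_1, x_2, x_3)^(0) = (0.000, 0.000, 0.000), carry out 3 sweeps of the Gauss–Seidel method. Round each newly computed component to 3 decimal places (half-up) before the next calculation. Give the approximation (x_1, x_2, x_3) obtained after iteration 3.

Iteration 1:
  x_1 = (8 - (-2)·0.000 - (-4)·0.000) / (9) = 0.889
  x_2 = (-10 - (2)·0.889 - (1.9)·0.000) / (4.9) = -2.404
  x_3 = (-2 - (4)·0.889 - (-1.2)·-2.404) / (-8.2) = 1.029
Iteration 2:
  x_1 = (8 - (-2)·-2.404 - (-4)·1.029) / (9) = 0.812
  x_2 = (-10 - (2)·0.812 - (1.9)·1.029) / (4.9) = -2.771
  x_3 = (-2 - (4)·0.812 - (-1.2)·-2.771) / (-8.2) = 1.046
Iteration 3:
  x_1 = (8 - (-2)·-2.771 - (-4)·1.046) / (9) = 0.738
  x_2 = (-10 - (2)·0.738 - (1.9)·1.046) / (4.9) = -2.748
  x_3 = (-2 - (4)·0.738 - (-1.2)·-2.748) / (-8.2) = 1.006

(0.738, -2.748, 1.006)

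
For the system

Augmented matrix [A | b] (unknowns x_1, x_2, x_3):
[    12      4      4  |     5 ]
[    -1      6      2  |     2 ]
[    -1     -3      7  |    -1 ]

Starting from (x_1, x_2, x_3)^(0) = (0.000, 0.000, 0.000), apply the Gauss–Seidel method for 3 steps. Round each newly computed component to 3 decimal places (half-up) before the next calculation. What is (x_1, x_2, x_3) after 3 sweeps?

Iteration 1:
  x_1 = (5 - (4)·0.000 - (4)·0.000) / (12) = 0.417
  x_2 = (2 - (-1)·0.417 - (2)·0.000) / (6) = 0.403
  x_3 = (-1 - (-1)·0.417 - (-3)·0.403) / (7) = 0.089
Iteration 2:
  x_1 = (5 - (4)·0.403 - (4)·0.089) / (12) = 0.253
  x_2 = (2 - (-1)·0.253 - (2)·0.089) / (6) = 0.346
  x_3 = (-1 - (-1)·0.253 - (-3)·0.346) / (7) = 0.042
Iteration 3:
  x_1 = (5 - (4)·0.346 - (4)·0.042) / (12) = 0.287
  x_2 = (2 - (-1)·0.287 - (2)·0.042) / (6) = 0.367
  x_3 = (-1 - (-1)·0.287 - (-3)·0.367) / (7) = 0.055

(0.287, 0.367, 0.055)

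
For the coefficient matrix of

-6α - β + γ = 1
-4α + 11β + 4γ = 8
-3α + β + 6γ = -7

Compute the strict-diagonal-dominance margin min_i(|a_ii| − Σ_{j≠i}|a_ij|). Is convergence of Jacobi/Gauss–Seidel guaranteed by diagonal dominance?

2

row 1: |-6| − (1+1) = 4
row 2: |11| − (4+4) = 3
row 3: |6| − (3+1) = 2
minimum over rows = 2 → strictly diagonally dominant (convergence guaranteed)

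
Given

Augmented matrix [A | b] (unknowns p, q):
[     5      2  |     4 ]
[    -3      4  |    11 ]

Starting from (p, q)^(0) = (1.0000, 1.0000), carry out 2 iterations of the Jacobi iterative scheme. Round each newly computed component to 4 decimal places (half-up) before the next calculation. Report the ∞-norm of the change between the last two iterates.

Iteration 1:
  p = (4 - (2)·1.0000) / (5) = 0.4000
  q = (11 - (-3)·1.0000) / (4) = 3.5000
Iteration 2:
  p = (4 - (2)·3.5000) / (5) = -0.6000
  q = (11 - (-3)·0.4000) / (4) = 3.0500
Change: (-1.0000, -0.4500) → max |·| = 1.0000

1.0000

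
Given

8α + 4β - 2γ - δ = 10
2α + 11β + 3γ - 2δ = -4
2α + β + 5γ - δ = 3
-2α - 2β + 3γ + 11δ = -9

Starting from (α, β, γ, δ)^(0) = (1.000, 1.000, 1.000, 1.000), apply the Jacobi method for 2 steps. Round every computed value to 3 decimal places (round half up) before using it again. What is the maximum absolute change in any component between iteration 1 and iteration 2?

0.402

Iteration 1:
  α = (10 - (4)·1.000 - (-2)·1.000 - (-1)·1.000) / (8) = 1.125
  β = (-4 - (2)·1.000 - (3)·1.000 - (-2)·1.000) / (11) = -0.636
  γ = (3 - (2)·1.000 - (1)·1.000 - (-1)·1.000) / (5) = 0.200
  δ = (-9 - (-2)·1.000 - (-2)·1.000 - (3)·1.000) / (11) = -0.727
Iteration 2:
  α = (10 - (4)·-0.636 - (-2)·0.200 - (-1)·-0.727) / (8) = 1.527
  β = (-4 - (2)·1.125 - (3)·0.200 - (-2)·-0.727) / (11) = -0.755
  γ = (3 - (2)·1.125 - (1)·-0.636 - (-1)·-0.727) / (5) = 0.132
  δ = (-9 - (-2)·1.125 - (-2)·-0.636 - (3)·0.200) / (11) = -0.784
Change: (0.402, -0.119, -0.068, -0.057) → max |·| = 0.402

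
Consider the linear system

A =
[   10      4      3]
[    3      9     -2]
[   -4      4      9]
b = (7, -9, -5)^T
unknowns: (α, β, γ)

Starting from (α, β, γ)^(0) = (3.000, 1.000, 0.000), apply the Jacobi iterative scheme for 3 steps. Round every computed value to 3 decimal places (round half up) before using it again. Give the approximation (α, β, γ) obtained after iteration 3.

Iteration 1:
  α = (7 - (4)·1.000 - (3)·0.000) / (10) = 0.300
  β = (-9 - (3)·3.000 - (-2)·0.000) / (9) = -2.000
  γ = (-5 - (-4)·3.000 - (4)·1.000) / (9) = 0.333
Iteration 2:
  α = (7 - (4)·-2.000 - (3)·0.333) / (10) = 1.400
  β = (-9 - (3)·0.300 - (-2)·0.333) / (9) = -1.026
  γ = (-5 - (-4)·0.300 - (4)·-2.000) / (9) = 0.467
Iteration 3:
  α = (7 - (4)·-1.026 - (3)·0.467) / (10) = 0.970
  β = (-9 - (3)·1.400 - (-2)·0.467) / (9) = -1.363
  γ = (-5 - (-4)·1.400 - (4)·-1.026) / (9) = 0.523

(0.970, -1.363, 0.523)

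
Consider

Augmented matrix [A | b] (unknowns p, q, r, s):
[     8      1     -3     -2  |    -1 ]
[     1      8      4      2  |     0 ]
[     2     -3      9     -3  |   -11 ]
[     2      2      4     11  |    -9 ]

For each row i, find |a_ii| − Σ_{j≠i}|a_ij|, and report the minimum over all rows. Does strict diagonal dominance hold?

1

row 1: |8| − (1+3+2) = 2
row 2: |8| − (1+4+2) = 1
row 3: |9| − (2+3+3) = 1
row 4: |11| − (2+2+4) = 3
minimum over rows = 1 → strictly diagonally dominant (convergence guaranteed)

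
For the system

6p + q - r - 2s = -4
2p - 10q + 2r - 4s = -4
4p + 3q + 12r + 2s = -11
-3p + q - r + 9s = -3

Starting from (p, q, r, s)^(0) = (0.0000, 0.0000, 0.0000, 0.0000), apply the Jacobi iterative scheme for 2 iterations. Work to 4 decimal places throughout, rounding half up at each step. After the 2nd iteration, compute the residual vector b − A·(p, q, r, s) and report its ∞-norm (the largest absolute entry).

Iteration 1:
  p = (-4 - (1)·0.0000 - (-1)·0.0000 - (-2)·0.0000) / (6) = -0.6667
  q = (-4 - (2)·0.0000 - (2)·0.0000 - (-4)·0.0000) / (-10) = 0.4000
  r = (-11 - (4)·0.0000 - (3)·0.0000 - (2)·0.0000) / (12) = -0.9167
  s = (-3 - (-3)·0.0000 - (1)·0.0000 - (-1)·0.0000) / (9) = -0.3333
Iteration 2:
  p = (-4 - (1)·0.4000 - (-1)·-0.9167 - (-2)·-0.3333) / (6) = -0.9972
  q = (-4 - (2)·-0.6667 - (2)·-0.9167 - (-4)·-0.3333) / (-10) = 0.2166
  r = (-11 - (4)·-0.6667 - (3)·0.4000 - (2)·-0.3333) / (12) = -0.7389
  s = (-3 - (-3)·-0.6667 - (1)·0.4000 - (-1)·-0.9167) / (9) = -0.7019
Residual b − A·x = (-0.3761, -1.1694, 2.6096, -0.6300); ∞-norm = 2.6096

2.6096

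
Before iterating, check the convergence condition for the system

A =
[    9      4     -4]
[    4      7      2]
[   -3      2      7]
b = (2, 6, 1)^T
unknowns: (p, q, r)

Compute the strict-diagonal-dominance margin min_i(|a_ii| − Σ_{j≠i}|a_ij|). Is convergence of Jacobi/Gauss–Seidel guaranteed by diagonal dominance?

1

row 1: |9| − (4+4) = 1
row 2: |7| − (4+2) = 1
row 3: |7| − (3+2) = 2
minimum over rows = 1 → strictly diagonally dominant (convergence guaranteed)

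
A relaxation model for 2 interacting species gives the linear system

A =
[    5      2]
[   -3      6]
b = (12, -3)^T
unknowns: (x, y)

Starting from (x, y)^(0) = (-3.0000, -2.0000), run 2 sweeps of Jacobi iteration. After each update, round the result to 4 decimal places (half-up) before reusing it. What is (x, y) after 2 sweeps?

(3.2000, 1.1000)

Iteration 1:
  x = (12 - (2)·-2.0000) / (5) = 3.2000
  y = (-3 - (-3)·-3.0000) / (6) = -2.0000
Iteration 2:
  x = (12 - (2)·-2.0000) / (5) = 3.2000
  y = (-3 - (-3)·3.2000) / (6) = 1.1000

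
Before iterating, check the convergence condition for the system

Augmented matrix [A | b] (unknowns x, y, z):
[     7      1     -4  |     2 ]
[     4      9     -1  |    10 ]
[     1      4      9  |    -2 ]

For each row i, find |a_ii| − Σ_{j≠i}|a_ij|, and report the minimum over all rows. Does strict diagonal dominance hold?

2

row 1: |7| − (1+4) = 2
row 2: |9| − (4+1) = 4
row 3: |9| − (1+4) = 4
minimum over rows = 2 → strictly diagonally dominant (convergence guaranteed)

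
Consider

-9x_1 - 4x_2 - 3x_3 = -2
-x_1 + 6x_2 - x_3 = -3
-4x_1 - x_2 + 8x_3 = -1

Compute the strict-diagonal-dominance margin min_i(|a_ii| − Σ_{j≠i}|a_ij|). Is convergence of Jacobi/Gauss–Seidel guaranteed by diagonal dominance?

2

row 1: |-9| − (4+3) = 2
row 2: |6| − (1+1) = 4
row 3: |8| − (4+1) = 3
minimum over rows = 2 → strictly diagonally dominant (convergence guaranteed)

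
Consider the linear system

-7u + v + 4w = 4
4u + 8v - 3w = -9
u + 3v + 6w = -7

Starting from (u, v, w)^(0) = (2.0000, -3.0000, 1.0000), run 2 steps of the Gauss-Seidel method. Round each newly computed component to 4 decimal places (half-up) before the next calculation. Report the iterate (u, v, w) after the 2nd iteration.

Iteration 1:
  u = (4 - (1)·-3.0000 - (4)·1.0000) / (-7) = -0.4286
  v = (-9 - (4)·-0.4286 - (-3)·1.0000) / (8) = -0.5357
  w = (-7 - (1)·-0.4286 - (3)·-0.5357) / (6) = -0.8274
Iteration 2:
  u = (4 - (1)·-0.5357 - (4)·-0.8274) / (-7) = -1.1208
  v = (-9 - (4)·-1.1208 - (-3)·-0.8274) / (8) = -0.8749
  w = (-7 - (1)·-1.1208 - (3)·-0.8749) / (6) = -0.5424

(-1.1208, -0.8749, -0.5424)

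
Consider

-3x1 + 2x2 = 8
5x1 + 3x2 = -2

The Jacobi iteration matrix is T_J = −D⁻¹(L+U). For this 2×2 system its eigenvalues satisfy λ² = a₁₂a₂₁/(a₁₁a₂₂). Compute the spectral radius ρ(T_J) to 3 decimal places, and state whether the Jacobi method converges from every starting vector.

a₁₂a₂₁/(a₁₁a₂₂) = (2)·(5) / ((-3)·(3)) = -1.111111
ρ = √|-1.111111| = √1.111111 = 1.054
ρ > 1, so Jacobi diverges

1.054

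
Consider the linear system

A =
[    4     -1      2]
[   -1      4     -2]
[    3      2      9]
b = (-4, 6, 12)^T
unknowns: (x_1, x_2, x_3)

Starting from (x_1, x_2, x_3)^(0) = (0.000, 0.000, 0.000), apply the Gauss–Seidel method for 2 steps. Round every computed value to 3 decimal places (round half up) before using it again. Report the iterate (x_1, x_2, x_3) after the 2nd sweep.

(-1.382, 1.849, 1.383)

Iteration 1:
  x_1 = (-4 - (-1)·0.000 - (2)·0.000) / (4) = -1.000
  x_2 = (6 - (-1)·-1.000 - (-2)·0.000) / (4) = 1.250
  x_3 = (12 - (3)·-1.000 - (2)·1.250) / (9) = 1.389
Iteration 2:
  x_1 = (-4 - (-1)·1.250 - (2)·1.389) / (4) = -1.382
  x_2 = (6 - (-1)·-1.382 - (-2)·1.389) / (4) = 1.849
  x_3 = (12 - (3)·-1.382 - (2)·1.849) / (9) = 1.383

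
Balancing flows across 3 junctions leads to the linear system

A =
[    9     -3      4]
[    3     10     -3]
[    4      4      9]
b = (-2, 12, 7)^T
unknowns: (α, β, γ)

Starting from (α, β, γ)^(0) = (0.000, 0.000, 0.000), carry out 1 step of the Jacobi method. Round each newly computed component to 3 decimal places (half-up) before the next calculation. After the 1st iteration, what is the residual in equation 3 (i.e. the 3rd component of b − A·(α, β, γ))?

Iteration 1:
  α = (-2 - (-3)·0.000 - (4)·0.000) / (9) = -0.222
  β = (12 - (3)·0.000 - (-3)·0.000) / (10) = 1.200
  γ = (7 - (4)·0.000 - (4)·0.000) / (9) = 0.778
Residual b − A·x = (0.486, 3.000, -3.914)

-3.914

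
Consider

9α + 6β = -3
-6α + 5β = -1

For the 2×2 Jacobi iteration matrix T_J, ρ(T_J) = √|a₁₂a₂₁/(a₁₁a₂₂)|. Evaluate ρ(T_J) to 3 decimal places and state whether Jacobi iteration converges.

a₁₂a₂₁/(a₁₁a₂₂) = (6)·(-6) / ((9)·(5)) = -0.800000
ρ = √|-0.800000| = √0.800000 = 0.894
ρ < 1, so Jacobi converges

0.894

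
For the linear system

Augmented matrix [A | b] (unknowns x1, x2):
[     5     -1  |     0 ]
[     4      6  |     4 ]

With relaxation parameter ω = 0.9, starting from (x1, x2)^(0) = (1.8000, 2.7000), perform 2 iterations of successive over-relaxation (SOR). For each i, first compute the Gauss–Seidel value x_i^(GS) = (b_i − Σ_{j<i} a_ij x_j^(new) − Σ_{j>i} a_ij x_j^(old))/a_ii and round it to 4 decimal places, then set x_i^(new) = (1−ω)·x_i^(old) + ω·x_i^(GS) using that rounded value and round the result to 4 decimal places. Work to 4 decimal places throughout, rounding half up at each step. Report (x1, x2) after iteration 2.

(0.1513, 0.5563)

Iteration 1:
  x1: GS value = (0 - (-1)·2.7000) / (5) = 0.5400;  x1 ← (1−ω)·1.8000 + ω·0.5400 = 0.6660
  x2: GS value = (4 - (4)·0.6660) / (6) = 0.2227;  x2 ← (1−ω)·2.7000 + ω·0.2227 = 0.4704
Iteration 2:
  x1: GS value = (0 - (-1)·0.4704) / (5) = 0.0941;  x1 ← (1−ω)·0.6660 + ω·0.0941 = 0.1513
  x2: GS value = (4 - (4)·0.1513) / (6) = 0.5658;  x2 ← (1−ω)·0.4704 + ω·0.5658 = 0.5563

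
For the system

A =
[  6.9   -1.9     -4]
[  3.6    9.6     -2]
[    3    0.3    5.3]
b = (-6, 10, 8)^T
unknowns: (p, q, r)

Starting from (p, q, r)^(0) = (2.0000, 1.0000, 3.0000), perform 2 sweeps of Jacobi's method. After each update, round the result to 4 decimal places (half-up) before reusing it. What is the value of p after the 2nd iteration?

-0.4312

Iteration 1:
  p = (-6 - (-1.9)·1.0000 - (-4)·3.0000) / (6.9) = 1.1449
  q = (10 - (3.6)·2.0000 - (-2)·3.0000) / (9.6) = 0.9167
  r = (8 - (3)·2.0000 - (0.3)·1.0000) / (5.3) = 0.3208
Iteration 2:
  p = (-6 - (-1.9)·0.9167 - (-4)·0.3208) / (6.9) = -0.4312
  q = (10 - (3.6)·1.1449 - (-2)·0.3208) / (9.6) = 0.6792
  r = (8 - (3)·1.1449 - (0.3)·0.9167) / (5.3) = 0.8095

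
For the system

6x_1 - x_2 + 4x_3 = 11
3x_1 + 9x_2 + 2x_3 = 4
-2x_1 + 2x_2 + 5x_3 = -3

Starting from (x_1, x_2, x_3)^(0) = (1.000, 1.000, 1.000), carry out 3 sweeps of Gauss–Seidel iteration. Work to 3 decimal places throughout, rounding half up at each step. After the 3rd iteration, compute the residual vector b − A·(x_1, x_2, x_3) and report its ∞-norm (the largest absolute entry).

Iteration 1:
  x_1 = (11 - (-1)·1.000 - (4)·1.000) / (6) = 1.333
  x_2 = (4 - (3)·1.333 - (2)·1.000) / (9) = -0.222
  x_3 = (-3 - (-2)·1.333 - (2)·-0.222) / (5) = 0.022
Iteration 2:
  x_1 = (11 - (-1)·-0.222 - (4)·0.022) / (6) = 1.782
  x_2 = (4 - (3)·1.782 - (2)·0.022) / (9) = -0.154
  x_3 = (-3 - (-2)·1.782 - (2)·-0.154) / (5) = 0.174
Iteration 3:
  x_1 = (11 - (-1)·-0.154 - (4)·0.174) / (6) = 1.692
  x_2 = (4 - (3)·1.692 - (2)·0.174) / (9) = -0.158
  x_3 = (-3 - (-2)·1.692 - (2)·-0.158) / (5) = 0.140
Residual b − A·x = (0.130, 0.066, 0.000); ∞-norm = 0.130

0.130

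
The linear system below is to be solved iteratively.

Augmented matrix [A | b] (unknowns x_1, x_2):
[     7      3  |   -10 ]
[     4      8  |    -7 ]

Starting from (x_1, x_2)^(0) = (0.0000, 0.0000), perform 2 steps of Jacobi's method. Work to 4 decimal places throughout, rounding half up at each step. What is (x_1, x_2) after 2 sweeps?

Iteration 1:
  x_1 = (-10 - (3)·0.0000) / (7) = -1.4286
  x_2 = (-7 - (4)·0.0000) / (8) = -0.8750
Iteration 2:
  x_1 = (-10 - (3)·-0.8750) / (7) = -1.0536
  x_2 = (-7 - (4)·-1.4286) / (8) = -0.1607

(-1.0536, -0.1607)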